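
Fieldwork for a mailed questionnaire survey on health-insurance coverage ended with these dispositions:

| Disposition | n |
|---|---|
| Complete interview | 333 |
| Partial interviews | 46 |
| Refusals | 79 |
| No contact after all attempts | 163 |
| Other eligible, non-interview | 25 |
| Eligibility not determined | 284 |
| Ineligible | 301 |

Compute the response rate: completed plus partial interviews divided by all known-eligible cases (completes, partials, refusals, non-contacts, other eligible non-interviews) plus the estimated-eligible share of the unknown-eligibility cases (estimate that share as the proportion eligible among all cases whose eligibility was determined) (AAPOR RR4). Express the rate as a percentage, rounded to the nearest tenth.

45.1%

Numerator = 333 + 46 = 379
Determined eligible = 333 + 46 + 79 + 163 + 25 = 646
e = 646 / (646 + 301) = 646 / 947 = 0.6822
Eligible share of unknowns = 0.6822 × 284 = 193.74
Denom = 646 + 193.74 = 839.74
RR4 = 379 / 839.74 = 0.4513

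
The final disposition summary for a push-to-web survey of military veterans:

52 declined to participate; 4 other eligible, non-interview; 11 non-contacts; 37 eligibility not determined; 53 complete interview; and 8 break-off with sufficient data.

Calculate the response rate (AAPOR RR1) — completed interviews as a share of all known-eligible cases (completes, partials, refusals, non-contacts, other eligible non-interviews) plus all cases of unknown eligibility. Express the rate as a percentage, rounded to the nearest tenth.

32.1%

Top → 53
Denom → 53 + 8 + 52 + 11 + 4 + 37 = 165
RR1 = 53 / 165 = 0.3212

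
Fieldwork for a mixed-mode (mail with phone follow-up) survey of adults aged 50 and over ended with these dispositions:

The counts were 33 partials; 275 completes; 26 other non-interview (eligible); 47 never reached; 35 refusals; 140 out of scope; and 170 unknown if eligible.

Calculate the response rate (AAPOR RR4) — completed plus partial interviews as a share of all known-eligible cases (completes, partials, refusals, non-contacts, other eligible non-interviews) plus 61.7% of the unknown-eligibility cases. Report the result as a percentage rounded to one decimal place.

59.1%

Numerator → 275 + 33 = 308
Known eligible → 275 + 33 + 35 + 47 + 26 = 416
e × U → 0.6170 × 170 = 104.89
Denominator → 416 + 104.89 = 520.89
RR4 = 308 / 520.89 = 0.5913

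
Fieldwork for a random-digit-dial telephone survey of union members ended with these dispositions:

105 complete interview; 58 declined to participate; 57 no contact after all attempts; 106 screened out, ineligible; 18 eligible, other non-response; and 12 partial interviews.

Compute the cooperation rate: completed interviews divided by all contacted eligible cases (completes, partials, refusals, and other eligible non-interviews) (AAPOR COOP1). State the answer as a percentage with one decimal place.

Numerator: 105
Denominator: 105 + 12 + 58 + 18 = 193
COOP1 = 105 / 193 = 0.5440

54.4%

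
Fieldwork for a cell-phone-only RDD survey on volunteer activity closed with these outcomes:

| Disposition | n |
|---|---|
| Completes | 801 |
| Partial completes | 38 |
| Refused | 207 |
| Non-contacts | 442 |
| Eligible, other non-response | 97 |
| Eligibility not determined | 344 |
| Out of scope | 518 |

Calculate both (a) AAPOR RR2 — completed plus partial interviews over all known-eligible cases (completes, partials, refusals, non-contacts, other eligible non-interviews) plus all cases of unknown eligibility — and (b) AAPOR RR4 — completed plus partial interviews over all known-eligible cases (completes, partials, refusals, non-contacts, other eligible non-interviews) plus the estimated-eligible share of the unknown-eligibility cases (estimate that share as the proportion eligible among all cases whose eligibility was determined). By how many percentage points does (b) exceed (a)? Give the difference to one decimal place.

2.0

Top → 801 + 38 = 839
Denom → 801 + 38 + 207 + 442 + 97 + 344 = 1929
RR2 = 839 / 1929 = 0.4349
Determined eligible → 801 + 38 + 207 + 442 + 97 = 1585
e = 1585 / (1585 + 518) = 1585 / 2103 = 0.7537
Estimated eligible among unknowns → 0.7537 × 344 = 259.27
Denom → 1585 + 259.27 = 1844.27
RR4 = 839 / 1844.27 = 0.4549
Difference = 45.49 − 43.49 = 2.00 percentage points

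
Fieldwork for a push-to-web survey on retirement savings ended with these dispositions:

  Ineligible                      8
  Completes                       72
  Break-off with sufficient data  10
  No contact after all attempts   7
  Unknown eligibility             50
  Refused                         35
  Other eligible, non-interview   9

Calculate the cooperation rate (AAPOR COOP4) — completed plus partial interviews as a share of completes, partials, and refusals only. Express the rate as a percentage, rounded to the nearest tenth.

70.1%

Num = 72 + 10 = 82
Denom = 72 + 10 + 35 = 117
COOP4 = 82 / 117 = 0.7009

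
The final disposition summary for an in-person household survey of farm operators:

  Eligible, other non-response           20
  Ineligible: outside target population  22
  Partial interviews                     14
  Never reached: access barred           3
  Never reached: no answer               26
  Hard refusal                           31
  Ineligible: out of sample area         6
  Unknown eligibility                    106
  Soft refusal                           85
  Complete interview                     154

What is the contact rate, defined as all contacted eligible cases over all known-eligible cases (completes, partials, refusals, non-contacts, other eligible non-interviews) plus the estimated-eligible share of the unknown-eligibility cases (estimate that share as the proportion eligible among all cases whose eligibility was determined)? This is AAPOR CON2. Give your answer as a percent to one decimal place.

70.6%

Refusal or break-off = 31 + 85 = 116
No contact after all attempts = 26 + 3 = 29
Out of scope = 22 + 6 = 28
Numerator: 154 + 14 + 116 + 20 = 304
Determined eligible: 154 + 14 + 116 + 29 + 20 = 333
e = 333 / (333 + 28) = 333 / 361 = 0.9224
e × U: 0.9224 × 106 = 97.77
Base: 333 + 97.77 = 430.77
CON2 = 304 / 430.77 = 0.7057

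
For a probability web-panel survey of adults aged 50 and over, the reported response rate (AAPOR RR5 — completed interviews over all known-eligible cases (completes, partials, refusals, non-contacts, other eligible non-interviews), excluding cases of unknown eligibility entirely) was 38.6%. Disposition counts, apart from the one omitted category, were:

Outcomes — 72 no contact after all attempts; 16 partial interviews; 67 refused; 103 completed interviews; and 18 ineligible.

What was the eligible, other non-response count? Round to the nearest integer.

9

RR5 = 103 / D = 0.386
D = 103 / 0.386 = 266.8
Rest of base = 258
eligible, other non-response = 266.8 − 258 ≈ 9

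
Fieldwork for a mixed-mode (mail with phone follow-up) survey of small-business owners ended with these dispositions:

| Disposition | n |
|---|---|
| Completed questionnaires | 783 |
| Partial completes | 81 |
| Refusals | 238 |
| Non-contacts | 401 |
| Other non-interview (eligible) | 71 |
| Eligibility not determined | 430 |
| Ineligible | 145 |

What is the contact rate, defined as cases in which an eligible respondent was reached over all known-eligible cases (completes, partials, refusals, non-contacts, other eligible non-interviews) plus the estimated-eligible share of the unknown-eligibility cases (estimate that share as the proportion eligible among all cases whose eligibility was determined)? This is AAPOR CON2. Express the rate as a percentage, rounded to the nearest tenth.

Num = 783 + 81 + 238 + 71 = 1173
Determined eligible = 783 + 81 + 238 + 401 + 71 = 1574
e = 1574 / (1574 + 145) = 1574 / 1719 = 0.9156
Estimated eligible among unknowns = 0.9156 × 430 = 393.71
Denom = 1574 + 393.71 = 1967.71
CON2 = 1173 / 1967.71 = 0.5961

59.6%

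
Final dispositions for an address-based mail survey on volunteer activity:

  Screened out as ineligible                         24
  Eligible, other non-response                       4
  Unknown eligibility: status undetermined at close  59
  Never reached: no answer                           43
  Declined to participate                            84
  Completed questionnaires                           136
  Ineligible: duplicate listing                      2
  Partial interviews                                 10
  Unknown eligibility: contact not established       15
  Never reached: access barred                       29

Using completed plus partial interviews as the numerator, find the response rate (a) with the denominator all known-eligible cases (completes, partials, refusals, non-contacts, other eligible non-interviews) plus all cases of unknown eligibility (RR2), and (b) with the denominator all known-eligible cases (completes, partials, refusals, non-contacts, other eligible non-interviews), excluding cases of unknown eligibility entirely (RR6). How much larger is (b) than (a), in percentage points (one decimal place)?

No contact after all attempts = 43 + 29 = 72
Undetermined eligibility = 15 + 59 = 74
Ineligible = 24 + 2 = 26
Num: 136 + 10 = 146
Base: 136 + 10 + 84 + 72 + 4 + 74 = 380
RR2 = 146 / 380 = 0.3842
Base: 136 + 10 + 84 + 72 + 4 = 306
RR6 = 146 / 306 = 0.4771
Difference = 47.71 − 38.42 = 9.29 percentage points

9.3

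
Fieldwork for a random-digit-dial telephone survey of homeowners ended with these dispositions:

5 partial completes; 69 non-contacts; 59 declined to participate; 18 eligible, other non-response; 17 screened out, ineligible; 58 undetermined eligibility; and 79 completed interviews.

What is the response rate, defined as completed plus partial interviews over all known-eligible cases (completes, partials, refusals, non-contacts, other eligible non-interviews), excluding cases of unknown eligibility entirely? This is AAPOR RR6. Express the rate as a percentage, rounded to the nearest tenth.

Top: 79 + 5 = 84
Denom: 79 + 5 + 59 + 69 + 18 = 230
RR6 = 84 / 230 = 0.3652

36.5%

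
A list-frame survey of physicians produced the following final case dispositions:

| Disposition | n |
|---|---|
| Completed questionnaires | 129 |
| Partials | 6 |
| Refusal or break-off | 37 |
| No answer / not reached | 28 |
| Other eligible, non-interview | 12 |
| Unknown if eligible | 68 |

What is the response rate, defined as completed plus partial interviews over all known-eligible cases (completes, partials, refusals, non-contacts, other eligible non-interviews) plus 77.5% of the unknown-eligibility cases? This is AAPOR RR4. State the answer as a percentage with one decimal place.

51.0%

Top → 129 + 6 = 135
Eligible (known) → 129 + 6 + 37 + 28 + 12 = 212
Eligible share of unknowns → 0.7750 × 68 = 52.70
Denominator → 212 + 52.70 = 264.70
RR4 = 135 / 264.70 = 0.5100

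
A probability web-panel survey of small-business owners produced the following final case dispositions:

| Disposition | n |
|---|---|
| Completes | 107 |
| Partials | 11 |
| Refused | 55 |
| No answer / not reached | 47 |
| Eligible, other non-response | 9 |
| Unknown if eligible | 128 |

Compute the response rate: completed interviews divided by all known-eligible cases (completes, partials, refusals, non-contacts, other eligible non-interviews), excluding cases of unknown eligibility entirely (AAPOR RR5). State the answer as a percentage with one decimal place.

Num = 107
Base = 107 + 11 + 55 + 47 + 9 = 229
RR5 = 107 / 229 = 0.4672

46.7%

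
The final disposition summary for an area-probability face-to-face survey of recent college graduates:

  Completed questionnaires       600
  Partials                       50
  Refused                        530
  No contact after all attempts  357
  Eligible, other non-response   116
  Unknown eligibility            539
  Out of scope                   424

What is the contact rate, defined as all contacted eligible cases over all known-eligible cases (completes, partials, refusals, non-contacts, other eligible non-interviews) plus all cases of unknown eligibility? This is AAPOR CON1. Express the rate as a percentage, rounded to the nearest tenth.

59.1%

Num = 600 + 50 + 530 + 116 = 1296
Denom = 600 + 50 + 530 + 357 + 116 + 539 = 2192
CON1 = 1296 / 2192 = 0.5912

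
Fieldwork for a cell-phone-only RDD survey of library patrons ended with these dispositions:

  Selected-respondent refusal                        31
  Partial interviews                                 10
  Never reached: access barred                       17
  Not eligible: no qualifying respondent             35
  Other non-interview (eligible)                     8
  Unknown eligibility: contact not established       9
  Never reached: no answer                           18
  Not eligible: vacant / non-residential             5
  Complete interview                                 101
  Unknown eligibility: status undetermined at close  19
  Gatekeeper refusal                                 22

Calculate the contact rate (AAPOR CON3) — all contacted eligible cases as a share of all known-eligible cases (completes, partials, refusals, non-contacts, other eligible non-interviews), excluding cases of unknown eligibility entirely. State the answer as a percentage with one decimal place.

Refusal or break-off = 22 + 31 = 53
Never reached = 18 + 17 = 35
Eligibility not determined = 9 + 19 = 28
Ineligible = 35 + 5 = 40
Numerator → 101 + 10 + 53 + 8 = 172
Denominator → 101 + 10 + 53 + 35 + 8 = 207
CON3 = 172 / 207 = 0.8309

83.1%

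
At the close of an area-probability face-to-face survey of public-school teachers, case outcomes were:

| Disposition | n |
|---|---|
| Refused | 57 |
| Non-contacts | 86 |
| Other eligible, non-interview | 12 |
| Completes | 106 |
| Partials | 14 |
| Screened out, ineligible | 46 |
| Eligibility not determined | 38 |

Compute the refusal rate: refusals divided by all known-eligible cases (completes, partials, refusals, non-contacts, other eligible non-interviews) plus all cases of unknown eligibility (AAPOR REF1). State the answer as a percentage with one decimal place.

18.2%

Numerator: 57
Denom: 106 + 14 + 57 + 86 + 12 + 38 = 313
REF1 = 57 / 313 = 0.1821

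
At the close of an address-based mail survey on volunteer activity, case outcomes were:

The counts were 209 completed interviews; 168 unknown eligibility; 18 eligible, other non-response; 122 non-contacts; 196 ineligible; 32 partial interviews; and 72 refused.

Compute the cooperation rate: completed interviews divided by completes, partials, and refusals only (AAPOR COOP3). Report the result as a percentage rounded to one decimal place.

Numerator → 209
Denom → 209 + 32 + 72 = 313
COOP3 = 209 / 313 = 0.6677

66.8%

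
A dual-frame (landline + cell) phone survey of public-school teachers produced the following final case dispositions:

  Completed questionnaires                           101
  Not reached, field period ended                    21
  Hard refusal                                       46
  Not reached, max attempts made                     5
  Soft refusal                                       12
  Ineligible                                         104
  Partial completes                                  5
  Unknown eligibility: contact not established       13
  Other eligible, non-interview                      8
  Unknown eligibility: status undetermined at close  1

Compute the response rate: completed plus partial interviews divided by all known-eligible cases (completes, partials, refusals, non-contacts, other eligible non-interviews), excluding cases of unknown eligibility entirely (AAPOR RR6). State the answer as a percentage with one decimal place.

53.5%

Refusals = 46 + 12 = 58
Non-contacts = 21 + 5 = 26
Undetermined eligibility = 13 + 1 = 14
Num = 101 + 5 = 106
Denom = 101 + 5 + 58 + 26 + 8 = 198
RR6 = 106 / 198 = 0.5354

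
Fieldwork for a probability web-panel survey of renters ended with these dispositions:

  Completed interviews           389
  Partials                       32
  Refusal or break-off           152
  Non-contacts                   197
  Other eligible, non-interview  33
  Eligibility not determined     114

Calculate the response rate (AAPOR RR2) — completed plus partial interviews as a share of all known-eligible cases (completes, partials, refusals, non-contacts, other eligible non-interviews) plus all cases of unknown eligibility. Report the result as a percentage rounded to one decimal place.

45.9%

Numerator → 389 + 32 = 421
Denominator → 389 + 32 + 152 + 197 + 33 + 114 = 917
RR2 = 421 / 917 = 0.4591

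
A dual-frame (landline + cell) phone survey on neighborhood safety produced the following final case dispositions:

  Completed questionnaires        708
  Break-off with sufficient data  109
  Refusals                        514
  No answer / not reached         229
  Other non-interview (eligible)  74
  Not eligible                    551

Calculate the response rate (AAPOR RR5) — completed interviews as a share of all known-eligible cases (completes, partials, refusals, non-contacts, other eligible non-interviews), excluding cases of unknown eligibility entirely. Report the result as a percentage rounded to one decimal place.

Top: 708
Denominator: 708 + 109 + 514 + 229 + 74 = 1634
RR5 = 708 / 1634 = 0.4333

43.3%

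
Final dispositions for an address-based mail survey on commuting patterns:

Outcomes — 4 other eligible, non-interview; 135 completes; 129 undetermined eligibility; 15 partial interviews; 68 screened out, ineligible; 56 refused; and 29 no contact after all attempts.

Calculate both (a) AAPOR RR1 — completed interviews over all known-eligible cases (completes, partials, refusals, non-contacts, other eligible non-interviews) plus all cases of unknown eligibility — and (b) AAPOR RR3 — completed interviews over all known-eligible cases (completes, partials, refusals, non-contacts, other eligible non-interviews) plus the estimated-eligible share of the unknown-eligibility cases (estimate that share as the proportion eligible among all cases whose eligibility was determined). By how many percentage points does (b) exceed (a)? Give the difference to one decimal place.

3.1

Top → 135
Denom → 135 + 15 + 56 + 29 + 4 + 129 = 368
RR1 = 135 / 368 = 0.3668
Determined eligible → 135 + 15 + 56 + 29 + 4 = 239
e = 239 / (239 + 68) = 239 / 307 = 0.7785
e × U → 0.7785 × 129 = 100.43
Denom → 239 + 100.43 = 339.43
RR3 = 135 / 339.43 = 0.3977
Difference = 39.77 − 36.68 = 3.09 percentage points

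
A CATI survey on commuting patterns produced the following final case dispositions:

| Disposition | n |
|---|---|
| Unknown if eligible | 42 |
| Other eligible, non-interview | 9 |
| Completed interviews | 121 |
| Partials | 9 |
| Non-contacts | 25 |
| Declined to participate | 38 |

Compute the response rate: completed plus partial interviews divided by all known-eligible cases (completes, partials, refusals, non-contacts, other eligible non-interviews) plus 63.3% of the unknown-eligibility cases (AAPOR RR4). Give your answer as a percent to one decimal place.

Num → 121 + 9 = 130
Known eligible → 121 + 9 + 38 + 25 + 9 = 202
e × U → 0.6330 × 42 = 26.59
Denominator → 202 + 26.59 = 228.59
RR4 = 130 / 228.59 = 0.5687

56.9%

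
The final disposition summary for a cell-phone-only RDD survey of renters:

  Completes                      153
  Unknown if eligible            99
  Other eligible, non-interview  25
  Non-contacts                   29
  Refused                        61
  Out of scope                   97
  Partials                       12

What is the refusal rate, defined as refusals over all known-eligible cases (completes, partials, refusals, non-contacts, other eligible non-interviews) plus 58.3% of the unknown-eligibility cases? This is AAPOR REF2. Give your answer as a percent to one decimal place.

18.1%

Numerator: 61
Known eligible: 153 + 12 + 61 + 29 + 25 = 280
e × U: 0.5830 × 99 = 57.72
Denom: 280 + 57.72 = 337.72
REF2 = 61 / 337.72 = 0.1806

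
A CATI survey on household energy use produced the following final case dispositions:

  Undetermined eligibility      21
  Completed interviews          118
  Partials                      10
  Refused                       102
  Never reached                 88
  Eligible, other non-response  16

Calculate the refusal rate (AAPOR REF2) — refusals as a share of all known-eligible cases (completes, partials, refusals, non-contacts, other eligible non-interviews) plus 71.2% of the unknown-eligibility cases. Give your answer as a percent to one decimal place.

Numerator = 102
Determined eligible = 118 + 10 + 102 + 88 + 16 = 334
Eligible share of unknowns = 0.7120 × 21 = 14.95
Base = 334 + 14.95 = 348.95
REF2 = 102 / 348.95 = 0.2923

29.2%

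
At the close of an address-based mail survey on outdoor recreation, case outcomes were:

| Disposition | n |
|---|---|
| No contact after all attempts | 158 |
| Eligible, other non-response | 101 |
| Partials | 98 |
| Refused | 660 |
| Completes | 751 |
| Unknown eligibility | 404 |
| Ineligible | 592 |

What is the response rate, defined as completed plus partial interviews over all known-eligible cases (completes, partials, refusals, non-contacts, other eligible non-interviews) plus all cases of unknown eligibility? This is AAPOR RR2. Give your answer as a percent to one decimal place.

39.1%

Numerator: 751 + 98 = 849
Base: 751 + 98 + 660 + 158 + 101 + 404 = 2172
RR2 = 849 / 2172 = 0.3909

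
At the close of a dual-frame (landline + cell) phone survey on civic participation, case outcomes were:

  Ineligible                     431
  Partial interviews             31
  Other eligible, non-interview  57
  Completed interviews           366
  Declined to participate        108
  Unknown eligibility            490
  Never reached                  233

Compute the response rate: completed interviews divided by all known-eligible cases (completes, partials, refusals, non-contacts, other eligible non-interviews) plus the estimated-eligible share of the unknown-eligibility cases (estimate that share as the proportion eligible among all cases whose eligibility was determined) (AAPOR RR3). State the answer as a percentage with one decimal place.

32.9%

Num = 366
Determined eligible = 366 + 31 + 108 + 233 + 57 = 795
e = 795 / (795 + 431) = 795 / 1226 = 0.6485
Estimated eligible among unknowns = 0.6485 × 490 = 317.76
Base = 795 + 317.76 = 1112.76
RR3 = 366 / 1112.76 = 0.3289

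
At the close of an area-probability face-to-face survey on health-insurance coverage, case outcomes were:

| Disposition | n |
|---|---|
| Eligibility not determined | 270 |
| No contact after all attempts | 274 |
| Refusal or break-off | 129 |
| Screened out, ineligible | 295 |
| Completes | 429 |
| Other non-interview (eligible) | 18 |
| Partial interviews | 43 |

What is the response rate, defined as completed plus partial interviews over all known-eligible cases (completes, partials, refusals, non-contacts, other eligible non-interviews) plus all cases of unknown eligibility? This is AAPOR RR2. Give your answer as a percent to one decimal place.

Num: 429 + 43 = 472
Denom: 429 + 43 + 129 + 274 + 18 + 270 = 1163
RR2 = 472 / 1163 = 0.4058

40.6%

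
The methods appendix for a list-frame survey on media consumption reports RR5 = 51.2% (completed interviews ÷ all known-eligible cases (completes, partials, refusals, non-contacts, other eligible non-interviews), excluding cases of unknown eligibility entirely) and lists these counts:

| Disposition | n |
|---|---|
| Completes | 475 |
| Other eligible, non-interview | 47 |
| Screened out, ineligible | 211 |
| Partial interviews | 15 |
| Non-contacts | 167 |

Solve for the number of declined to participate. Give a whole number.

224

RR5 = 475 / D = 0.512
D = 475 / 0.512 = 927.7
Rest of base = 704
declined to participate = 927.7 − 704 ≈ 224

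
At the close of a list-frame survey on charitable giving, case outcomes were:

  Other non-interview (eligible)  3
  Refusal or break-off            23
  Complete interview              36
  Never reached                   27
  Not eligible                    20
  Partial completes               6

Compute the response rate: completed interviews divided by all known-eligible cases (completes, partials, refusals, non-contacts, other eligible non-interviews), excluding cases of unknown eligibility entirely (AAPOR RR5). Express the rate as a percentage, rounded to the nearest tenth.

Num: 36
Base: 36 + 6 + 23 + 27 + 3 = 95
RR5 = 36 / 95 = 0.3789

37.9%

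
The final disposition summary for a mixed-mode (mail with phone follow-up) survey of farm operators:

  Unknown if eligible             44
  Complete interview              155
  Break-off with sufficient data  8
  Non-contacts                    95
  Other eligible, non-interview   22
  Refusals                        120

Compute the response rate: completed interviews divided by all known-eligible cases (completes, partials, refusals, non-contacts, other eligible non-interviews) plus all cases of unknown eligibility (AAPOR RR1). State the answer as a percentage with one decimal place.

Top: 155
Base: 155 + 8 + 120 + 95 + 22 + 44 = 444
RR1 = 155 / 444 = 0.3491

34.9%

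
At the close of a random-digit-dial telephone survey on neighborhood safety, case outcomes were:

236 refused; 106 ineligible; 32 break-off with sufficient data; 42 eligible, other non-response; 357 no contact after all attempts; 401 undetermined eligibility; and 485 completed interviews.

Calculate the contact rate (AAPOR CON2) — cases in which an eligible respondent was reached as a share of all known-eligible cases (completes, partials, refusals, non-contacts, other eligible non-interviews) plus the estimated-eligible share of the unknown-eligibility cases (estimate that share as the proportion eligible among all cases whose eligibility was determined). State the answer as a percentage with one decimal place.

Top: 485 + 32 + 236 + 42 = 795
Determined eligible: 485 + 32 + 236 + 357 + 42 = 1152
e = 1152 / (1152 + 106) = 1152 / 1258 = 0.9157
Eligible share of unknowns: 0.9157 × 401 = 367.20
Denom: 1152 + 367.20 = 1519.20
CON2 = 795 / 1519.20 = 0.5233

52.3%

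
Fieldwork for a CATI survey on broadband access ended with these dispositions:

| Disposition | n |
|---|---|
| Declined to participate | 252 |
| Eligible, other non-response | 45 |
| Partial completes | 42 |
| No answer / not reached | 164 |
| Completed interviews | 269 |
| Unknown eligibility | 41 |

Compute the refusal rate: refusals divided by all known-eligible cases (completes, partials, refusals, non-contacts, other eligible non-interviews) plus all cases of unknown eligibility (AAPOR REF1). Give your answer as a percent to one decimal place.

Top → 252
Denom → 269 + 42 + 252 + 164 + 45 + 41 = 813
REF1 = 252 / 813 = 0.3100

31.0%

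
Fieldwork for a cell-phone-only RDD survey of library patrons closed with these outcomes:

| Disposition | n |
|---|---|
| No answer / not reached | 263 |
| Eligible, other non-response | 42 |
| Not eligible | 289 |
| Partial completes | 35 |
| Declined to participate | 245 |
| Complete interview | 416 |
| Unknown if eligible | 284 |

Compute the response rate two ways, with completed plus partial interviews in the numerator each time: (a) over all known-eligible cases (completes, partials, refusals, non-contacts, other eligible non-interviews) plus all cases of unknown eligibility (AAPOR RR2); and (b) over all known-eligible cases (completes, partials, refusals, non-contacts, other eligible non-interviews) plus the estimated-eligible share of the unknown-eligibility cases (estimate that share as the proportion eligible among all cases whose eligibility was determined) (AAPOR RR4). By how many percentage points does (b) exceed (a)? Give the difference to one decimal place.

1.8

Numerator = 416 + 35 = 451
Denom = 416 + 35 + 245 + 263 + 42 + 284 = 1285
RR2 = 451 / 1285 = 0.3510
Known eligible = 416 + 35 + 245 + 263 + 42 = 1001
e = 1001 / (1001 + 289) = 1001 / 1290 = 0.7760
e × U = 0.7760 × 284 = 220.38
Denom = 1001 + 220.38 = 1221.38
RR4 = 451 / 1221.38 = 0.3693
Difference = 36.93 − 35.10 = 1.83 percentage points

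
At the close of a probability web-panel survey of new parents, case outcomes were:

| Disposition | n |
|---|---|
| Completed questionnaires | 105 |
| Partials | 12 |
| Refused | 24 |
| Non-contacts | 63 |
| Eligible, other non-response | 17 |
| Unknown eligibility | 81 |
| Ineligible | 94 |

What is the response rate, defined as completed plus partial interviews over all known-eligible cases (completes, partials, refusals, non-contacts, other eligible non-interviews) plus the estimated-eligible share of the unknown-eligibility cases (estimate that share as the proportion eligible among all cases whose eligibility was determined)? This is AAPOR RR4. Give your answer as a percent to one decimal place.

Num = 105 + 12 = 117
Known eligible = 105 + 12 + 24 + 63 + 17 = 221
e = 221 / (221 + 94) = 221 / 315 = 0.7016
Estimated eligible among unknowns = 0.7016 × 81 = 56.83
Denominator = 221 + 56.83 = 277.83
RR4 = 117 / 277.83 = 0.4211

42.1%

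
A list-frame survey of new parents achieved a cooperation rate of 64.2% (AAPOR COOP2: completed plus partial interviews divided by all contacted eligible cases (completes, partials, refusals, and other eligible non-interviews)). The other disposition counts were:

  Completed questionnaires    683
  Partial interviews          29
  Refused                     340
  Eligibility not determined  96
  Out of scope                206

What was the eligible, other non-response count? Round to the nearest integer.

Numerator → 683 + 29 = 712
COOP2 = 712 / D = 0.642
D = 712 / 0.642 = 1109.0
Remaining denominator categories sum to 1052
eligible, other non-response = 1109.0 − 1052 ≈ 57

57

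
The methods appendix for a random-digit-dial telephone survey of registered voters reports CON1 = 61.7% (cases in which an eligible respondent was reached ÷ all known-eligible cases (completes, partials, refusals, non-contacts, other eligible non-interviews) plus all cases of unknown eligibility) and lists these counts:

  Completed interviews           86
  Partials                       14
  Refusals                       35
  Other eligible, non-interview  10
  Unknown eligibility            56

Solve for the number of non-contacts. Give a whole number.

34

Numerator: 86 + 14 + 35 + 10 = 145
CON1 = 145 / D = 0.617
D = 145 / 0.617 = 235.0
Other denominator terms total 201
non-contacts = 235.0 − 201 ≈ 34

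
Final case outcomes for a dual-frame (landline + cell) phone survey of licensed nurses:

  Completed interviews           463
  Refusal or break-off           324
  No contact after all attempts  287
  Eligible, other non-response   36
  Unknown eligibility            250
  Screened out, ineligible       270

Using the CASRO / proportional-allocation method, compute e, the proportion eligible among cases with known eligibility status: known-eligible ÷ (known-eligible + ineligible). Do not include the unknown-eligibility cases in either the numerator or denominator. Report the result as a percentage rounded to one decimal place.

80.4%

Known eligible → 463 + 324 + 287 + 36 = 1110
e = 1110 / (1110 + 270) = 1110 / 1380 = 0.8043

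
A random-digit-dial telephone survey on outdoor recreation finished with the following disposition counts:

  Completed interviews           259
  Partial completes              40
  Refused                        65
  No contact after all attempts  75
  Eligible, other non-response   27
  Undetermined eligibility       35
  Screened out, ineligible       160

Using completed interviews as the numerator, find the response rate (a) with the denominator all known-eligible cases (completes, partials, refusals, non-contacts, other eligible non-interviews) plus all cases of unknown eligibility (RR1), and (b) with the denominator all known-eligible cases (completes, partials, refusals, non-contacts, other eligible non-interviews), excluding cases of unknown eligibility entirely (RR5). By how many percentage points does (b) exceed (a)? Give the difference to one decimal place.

3.9

Numerator: 259
Base: 259 + 40 + 65 + 75 + 27 + 35 = 501
RR1 = 259 / 501 = 0.5170
Base: 259 + 40 + 65 + 75 + 27 = 466
RR5 = 259 / 466 = 0.5558
Difference = 55.58 − 51.70 = 3.88 percentage points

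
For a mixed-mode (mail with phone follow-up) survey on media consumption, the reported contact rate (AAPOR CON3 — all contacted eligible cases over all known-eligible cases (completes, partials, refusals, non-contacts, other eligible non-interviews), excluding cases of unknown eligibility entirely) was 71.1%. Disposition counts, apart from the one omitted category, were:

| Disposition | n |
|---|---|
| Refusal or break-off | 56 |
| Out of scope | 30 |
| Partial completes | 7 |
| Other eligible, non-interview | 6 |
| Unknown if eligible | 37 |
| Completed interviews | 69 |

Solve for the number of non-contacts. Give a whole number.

56

Num = 69 + 7 + 56 + 6 = 138
CON3 = 138 / D = 0.711
D = 138 / 0.711 = 194.1
Remaining denominator categories sum to 138
non-contacts = 194.1 − 138 ≈ 56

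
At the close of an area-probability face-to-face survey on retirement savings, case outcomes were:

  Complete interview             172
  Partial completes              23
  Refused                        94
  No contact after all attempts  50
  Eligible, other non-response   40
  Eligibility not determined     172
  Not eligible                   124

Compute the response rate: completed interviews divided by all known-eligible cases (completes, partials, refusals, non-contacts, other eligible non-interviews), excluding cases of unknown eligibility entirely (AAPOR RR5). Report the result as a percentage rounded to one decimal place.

Top → 172
Denom → 172 + 23 + 94 + 50 + 40 = 379
RR5 = 172 / 379 = 0.4538

45.4%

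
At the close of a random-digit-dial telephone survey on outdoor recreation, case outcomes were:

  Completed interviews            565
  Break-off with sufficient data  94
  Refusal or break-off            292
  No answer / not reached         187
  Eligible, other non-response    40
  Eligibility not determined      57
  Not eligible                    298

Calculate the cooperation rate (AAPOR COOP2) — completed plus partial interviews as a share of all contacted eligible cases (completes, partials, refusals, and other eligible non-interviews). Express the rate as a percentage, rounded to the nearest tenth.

Num = 565 + 94 = 659
Denom = 565 + 94 + 292 + 40 = 991
COOP2 = 659 / 991 = 0.6650

66.5%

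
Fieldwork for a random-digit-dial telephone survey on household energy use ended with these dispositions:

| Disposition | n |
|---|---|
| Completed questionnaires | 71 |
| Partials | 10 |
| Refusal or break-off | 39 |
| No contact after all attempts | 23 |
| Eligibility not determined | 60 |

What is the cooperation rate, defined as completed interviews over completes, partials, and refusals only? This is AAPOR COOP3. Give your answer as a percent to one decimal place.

Numerator: 71
Denominator: 71 + 10 + 39 = 120
COOP3 = 71 / 120 = 0.5917

59.2%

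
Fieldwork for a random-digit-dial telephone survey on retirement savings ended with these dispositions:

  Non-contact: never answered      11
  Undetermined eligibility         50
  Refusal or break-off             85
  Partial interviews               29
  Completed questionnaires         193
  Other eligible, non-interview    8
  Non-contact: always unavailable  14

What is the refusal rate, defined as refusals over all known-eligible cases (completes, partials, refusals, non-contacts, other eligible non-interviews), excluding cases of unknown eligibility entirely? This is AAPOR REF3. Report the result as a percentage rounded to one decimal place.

Never reached = 11 + 14 = 25
Num → 85
Denominator → 193 + 29 + 85 + 25 + 8 = 340
REF3 = 85 / 340 = 0.2500

25.0%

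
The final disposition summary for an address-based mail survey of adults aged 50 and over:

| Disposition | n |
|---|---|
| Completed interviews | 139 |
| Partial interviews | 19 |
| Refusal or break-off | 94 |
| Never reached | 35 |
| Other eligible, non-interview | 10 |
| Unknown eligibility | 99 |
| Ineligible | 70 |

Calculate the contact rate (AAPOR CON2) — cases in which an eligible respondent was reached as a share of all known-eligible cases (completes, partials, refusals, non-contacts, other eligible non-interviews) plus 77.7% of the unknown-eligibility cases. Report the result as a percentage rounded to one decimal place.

70.1%

Top → 139 + 19 + 94 + 10 = 262
Known eligible → 139 + 19 + 94 + 35 + 10 = 297
Eligible share of unknowns → 0.7770 × 99 = 76.92
Base → 297 + 76.92 = 373.92
CON2 = 262 / 373.92 = 0.7007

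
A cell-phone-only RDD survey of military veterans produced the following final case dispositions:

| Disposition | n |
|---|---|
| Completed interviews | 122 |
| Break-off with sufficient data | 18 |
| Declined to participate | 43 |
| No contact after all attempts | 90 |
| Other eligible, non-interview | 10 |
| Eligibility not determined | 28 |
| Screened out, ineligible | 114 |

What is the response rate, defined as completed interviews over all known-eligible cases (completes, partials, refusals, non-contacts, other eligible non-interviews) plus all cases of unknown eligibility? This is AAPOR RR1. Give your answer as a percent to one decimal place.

Top = 122
Denom = 122 + 18 + 43 + 90 + 10 + 28 = 311
RR1 = 122 / 311 = 0.3923

39.2%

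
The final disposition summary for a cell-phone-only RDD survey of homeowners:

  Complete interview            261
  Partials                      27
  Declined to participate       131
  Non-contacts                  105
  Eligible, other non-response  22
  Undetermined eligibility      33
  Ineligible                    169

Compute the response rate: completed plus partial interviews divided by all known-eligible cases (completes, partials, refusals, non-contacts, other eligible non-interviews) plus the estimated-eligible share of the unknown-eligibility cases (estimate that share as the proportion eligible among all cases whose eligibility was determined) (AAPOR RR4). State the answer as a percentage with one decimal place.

50.4%

Num = 261 + 27 = 288
Eligible (known) = 261 + 27 + 131 + 105 + 22 = 546
e = 546 / (546 + 169) = 546 / 715 = 0.7636
Eligible share of unknowns = 0.7636 × 33 = 25.20
Base = 546 + 25.20 = 571.20
RR4 = 288 / 571.20 = 0.5042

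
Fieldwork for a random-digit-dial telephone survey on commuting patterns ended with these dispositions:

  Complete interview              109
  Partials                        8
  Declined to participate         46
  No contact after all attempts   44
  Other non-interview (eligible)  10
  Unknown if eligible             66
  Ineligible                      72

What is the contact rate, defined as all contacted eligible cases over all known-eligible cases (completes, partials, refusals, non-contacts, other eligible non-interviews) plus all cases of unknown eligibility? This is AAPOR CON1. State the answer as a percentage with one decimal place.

61.1%

Top = 109 + 8 + 46 + 10 = 173
Base = 109 + 8 + 46 + 44 + 10 + 66 = 283
CON1 = 173 / 283 = 0.6113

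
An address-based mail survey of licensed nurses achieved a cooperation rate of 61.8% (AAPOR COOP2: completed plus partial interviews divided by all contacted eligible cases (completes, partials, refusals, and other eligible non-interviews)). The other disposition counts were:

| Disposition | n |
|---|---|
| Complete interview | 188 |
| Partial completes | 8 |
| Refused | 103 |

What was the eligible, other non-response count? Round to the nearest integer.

18

Top = 188 + 8 = 196
COOP2 = 196 / D = 0.618
D = 196 / 0.618 = 317.2
Remaining denominator categories sum to 299
eligible, other non-response = 317.2 − 299 ≈ 18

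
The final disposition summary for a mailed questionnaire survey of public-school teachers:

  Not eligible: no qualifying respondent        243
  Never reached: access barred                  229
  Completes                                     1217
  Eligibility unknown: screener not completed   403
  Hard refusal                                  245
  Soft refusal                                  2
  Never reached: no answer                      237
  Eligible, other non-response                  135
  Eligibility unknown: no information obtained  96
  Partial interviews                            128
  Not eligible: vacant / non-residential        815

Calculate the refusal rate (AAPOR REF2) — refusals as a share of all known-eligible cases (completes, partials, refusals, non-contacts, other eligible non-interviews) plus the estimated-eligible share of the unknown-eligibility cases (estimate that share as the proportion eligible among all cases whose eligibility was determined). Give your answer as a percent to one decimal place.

Declined to participate = 245 + 2 = 247
No answer / not reached = 237 + 229 = 466
Unknown eligibility = 403 + 96 = 499
Ineligible = 243 + 815 = 1058
Num: 247
Eligible (known): 1217 + 128 + 247 + 466 + 135 = 2193
e = 2193 / (2193 + 1058) = 2193 / 3251 = 0.6746
Estimated eligible among unknowns: 0.6746 × 499 = 336.63
Denominator: 2193 + 336.63 = 2529.63
REF2 = 247 / 2529.63 = 0.0976

9.8%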